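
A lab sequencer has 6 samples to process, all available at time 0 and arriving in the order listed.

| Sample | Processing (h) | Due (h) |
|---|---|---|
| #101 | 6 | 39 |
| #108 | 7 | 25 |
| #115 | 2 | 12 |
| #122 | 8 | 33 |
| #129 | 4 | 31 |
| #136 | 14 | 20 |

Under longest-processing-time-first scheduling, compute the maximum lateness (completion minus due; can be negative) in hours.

LPT (decreasing processing time): #136 #122 #108 #101 #129 #115.
#136: 0→14, due 20, lateness -6
#122: 14→22, due 33, lateness -11
#108: 22→29, due 25, lateness 4
#101: 29→35, due 39, lateness -4
#129: 35→39, due 31, lateness 8
#115: 39→41, due 12, lateness 29
Maximum = 29.

29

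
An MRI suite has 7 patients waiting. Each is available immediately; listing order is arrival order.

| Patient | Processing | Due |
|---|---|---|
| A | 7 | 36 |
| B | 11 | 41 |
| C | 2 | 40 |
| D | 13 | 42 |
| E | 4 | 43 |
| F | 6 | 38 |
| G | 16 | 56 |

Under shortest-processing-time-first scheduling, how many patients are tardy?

SPT (increasing processing time): C E F A B D G.
C: 0→2, due 40, tardiness 0
E: 2→6, due 43, tardiness 0
F: 6→12, due 38, tardiness 0
A: 12→19, due 36, tardiness 0
B: 19→30, due 41, tardiness 0
D: 30→43, due 42, tardiness 1
G: 43→59, due 56, tardiness 3
Late patients: 2.

2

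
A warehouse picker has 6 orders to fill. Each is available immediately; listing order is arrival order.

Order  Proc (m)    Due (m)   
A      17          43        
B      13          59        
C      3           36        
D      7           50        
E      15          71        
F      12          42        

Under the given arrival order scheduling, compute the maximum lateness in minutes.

FIFO (arrival order): A B C D E F.
A: 0→17, due 43, lateness -26
B: 17→30, due 59, lateness -29
C: 30→33, due 36, lateness -3
D: 33→40, due 50, lateness -10
E: 40→55, due 71, lateness -16
F: 55→67, due 42, lateness 25
Maximum = 25.

25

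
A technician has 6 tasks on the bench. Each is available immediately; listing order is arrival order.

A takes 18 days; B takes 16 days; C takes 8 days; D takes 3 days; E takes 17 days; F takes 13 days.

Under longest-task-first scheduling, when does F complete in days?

64

LPT (decreasing processing time): A E B F C D.
A: 0→18
E: 18→35
B: 35→51
F: 51→64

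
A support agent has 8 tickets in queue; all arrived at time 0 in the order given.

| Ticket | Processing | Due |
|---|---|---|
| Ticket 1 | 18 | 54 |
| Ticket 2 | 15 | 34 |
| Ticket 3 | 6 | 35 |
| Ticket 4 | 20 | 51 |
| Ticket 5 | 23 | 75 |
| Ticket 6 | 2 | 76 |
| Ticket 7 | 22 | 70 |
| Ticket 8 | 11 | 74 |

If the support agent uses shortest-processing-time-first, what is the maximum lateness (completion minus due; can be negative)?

SPT (increasing processing time): Ticket 6 Ticket 3 Ticket 8 Ticket 2 Ticket 1 Ticket 4 Ticket 7 Ticket 5.
Ticket 6: 0→2, due 76, lateness -74
Ticket 3: 2→8, due 35, lateness -27
Ticket 8: 8→19, due 74, lateness -55
Ticket 2: 19→34, due 34, lateness 0
Ticket 1: 34→52, due 54, lateness -2
Ticket 4: 52→72, due 51, lateness 21
Ticket 7: 72→94, due 70, lateness 24
Ticket 5: 94→117, due 75, lateness 42
Maximum = 42.

42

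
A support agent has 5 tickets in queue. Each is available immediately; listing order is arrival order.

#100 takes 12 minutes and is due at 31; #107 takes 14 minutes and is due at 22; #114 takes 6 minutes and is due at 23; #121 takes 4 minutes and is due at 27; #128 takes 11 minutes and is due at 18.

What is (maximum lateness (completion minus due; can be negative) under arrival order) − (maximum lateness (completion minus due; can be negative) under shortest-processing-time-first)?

FIFO (arrival order): #100 #107 #114 #121 #128.
#100: 0→12, due 31, lateness -19
#107: 12→26, due 22, lateness 4
#114: 26→32, due 23, lateness 9
#121: 32→36, due 27, lateness 9
#128: 36→47, due 18, lateness 29
Maximum = 29.
SPT (increasing processing time): #121 #114 #128 #100 #107.
#121: 0→4, due 27, lateness -23
#114: 4→10, due 23, lateness -13
#128: 10→21, due 18, lateness 3
#100: 21→33, due 31, lateness 2
#107: 33→47, due 22, lateness 25
Maximum = 25.
Difference = 29 − 25 = 4.

4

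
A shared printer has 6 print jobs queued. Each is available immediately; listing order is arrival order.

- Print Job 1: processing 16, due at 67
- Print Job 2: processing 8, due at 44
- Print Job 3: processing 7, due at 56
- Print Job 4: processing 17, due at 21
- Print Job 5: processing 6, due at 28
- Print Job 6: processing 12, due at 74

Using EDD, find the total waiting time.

EDD (increasing due date): Print Job 4 Print Job 5 Print Job 2 Print Job 3 Print Job 1 Print Job 6.
Print Job 4: waits 0, runs 0→17
Print Job 5: waits 17, runs 17→23
Print Job 2: waits 23, runs 23→31
Print Job 3: waits 31, runs 31→38
Print Job 1: waits 38, runs 38→54
Print Job 6: waits 54, runs 54→66
Sum = 0+17+23+31+38+54 = 163.

163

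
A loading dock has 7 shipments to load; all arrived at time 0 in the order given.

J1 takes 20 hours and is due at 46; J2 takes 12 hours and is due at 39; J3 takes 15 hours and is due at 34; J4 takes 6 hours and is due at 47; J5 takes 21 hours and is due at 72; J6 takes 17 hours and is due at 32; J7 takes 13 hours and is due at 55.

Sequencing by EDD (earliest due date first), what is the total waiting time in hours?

310

EDD (increasing due date): J6 J3 J2 J1 J4 J7 J5.
J6: waits 0, runs 0→17
J3: waits 17, runs 17→32
J2: waits 32, runs 32→44
J1: waits 44, runs 44→64
J4: waits 64, runs 64→70
J7: waits 70, runs 70→83
J5: waits 83, runs 83→104
Sum = 0+17+32+44+64+70+83 = 310.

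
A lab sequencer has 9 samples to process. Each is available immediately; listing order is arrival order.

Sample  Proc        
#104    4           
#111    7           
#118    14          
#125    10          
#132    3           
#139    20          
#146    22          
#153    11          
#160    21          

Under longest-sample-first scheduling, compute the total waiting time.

LPT (decreasing processing time): #146 #160 #139 #118 #153 #125 #111 #104 #132.
#146: waits 0, runs 0→22
#160: waits 22, runs 22→43
#139: waits 43, runs 43→63
#118: waits 63, runs 63→77
#153: waits 77, runs 77→88
#125: waits 88, runs 88→98
#111: waits 98, runs 98→105
#104: waits 105, runs 105→109
#132: waits 109, runs 109→112
Sum = 0+22+43+63+77+88+98+105+109 = 605.

605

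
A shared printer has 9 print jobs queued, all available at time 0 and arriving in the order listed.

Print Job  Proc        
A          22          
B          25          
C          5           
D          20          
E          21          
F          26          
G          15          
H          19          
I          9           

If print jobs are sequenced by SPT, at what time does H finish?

SPT (increasing processing time): C I G H D E A B F.
C: 0→5
I: 5→14
G: 14→29
H: 29→48

48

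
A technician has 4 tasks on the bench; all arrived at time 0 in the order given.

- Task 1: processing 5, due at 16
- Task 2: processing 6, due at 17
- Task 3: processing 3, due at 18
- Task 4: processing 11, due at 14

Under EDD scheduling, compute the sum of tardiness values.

EDD (increasing due date): Task 4 Task 1 Task 2 Task 3.
Task 4: 0→11, due 14, tardiness 0
Task 1: 11→16, due 16, tardiness 0
Task 2: 16→22, due 17, tardiness 5
Task 3: 22→25, due 18, tardiness 7
Sum = 0+0+5+7 = 12.

12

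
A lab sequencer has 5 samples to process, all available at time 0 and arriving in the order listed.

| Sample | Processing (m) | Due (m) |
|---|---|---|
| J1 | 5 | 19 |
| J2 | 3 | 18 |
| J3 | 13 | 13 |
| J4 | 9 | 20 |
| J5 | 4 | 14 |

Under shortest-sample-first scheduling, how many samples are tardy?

2

SPT (increasing processing time): J2 J5 J1 J4 J3.
J2: 0→3, due 18, tardiness 0
J5: 3→7, due 14, tardiness 0
J1: 7→12, due 19, tardiness 0
J4: 12→21, due 20, tardiness 1
J3: 21→34, due 13, tardiness 21
Late samples: 2.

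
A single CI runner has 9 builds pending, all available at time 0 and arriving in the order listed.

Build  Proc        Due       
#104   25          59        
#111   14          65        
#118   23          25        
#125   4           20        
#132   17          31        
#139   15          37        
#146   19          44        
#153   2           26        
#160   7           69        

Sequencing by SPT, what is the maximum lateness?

76

SPT (increasing processing time): #153 #125 #160 #111 #139 #132 #146 #118 #104.
#153: 0→2, due 26, lateness -24
#125: 2→6, due 20, lateness -14
#160: 6→13, due 69, lateness -56
#111: 13→27, due 65, lateness -38
#139: 27→42, due 37, lateness 5
#132: 42→59, due 31, lateness 28
#146: 59→78, due 44, lateness 34
#118: 78→101, due 25, lateness 76
#104: 101→126, due 59, lateness 67
Maximum = 76.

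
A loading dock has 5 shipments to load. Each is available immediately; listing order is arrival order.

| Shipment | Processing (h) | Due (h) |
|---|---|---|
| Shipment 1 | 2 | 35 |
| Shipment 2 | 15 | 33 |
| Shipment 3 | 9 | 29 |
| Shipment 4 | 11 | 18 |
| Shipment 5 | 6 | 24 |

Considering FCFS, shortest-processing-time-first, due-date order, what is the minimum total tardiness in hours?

16

FIFO (arrival order): Shipment 1 Shipment 2 Shipment 3 Shipment 4 Shipment 5.
Shipment 1: 0→2, due 35, tardiness 0
Shipment 2: 2→17, due 33, tardiness 0
Shipment 3: 17→26, due 29, tardiness 0
Shipment 4: 26→37, due 18, tardiness 19
Shipment 5: 37→43, due 24, tardiness 19
Sum = 0+0+0+19+19 = 38.
SPT (increasing processing time): Shipment 1 Shipment 5 Shipment 3 Shipment 4 Shipment 2.
Shipment 1: 0→2, due 35, tardiness 0
Shipment 5: 2→8, due 24, tardiness 0
Shipment 3: 8→17, due 29, tardiness 0
Shipment 4: 17→28, due 18, tardiness 10
Shipment 2: 28→43, due 33, tardiness 10
Sum = 0+0+0+10+10 = 20.
EDD (increasing due date): Shipment 4 Shipment 5 Shipment 3 Shipment 2 Shipment 1.
Shipment 4: 0→11, due 18, tardiness 0
Shipment 5: 11→17, due 24, tardiness 0
Shipment 3: 17→26, due 29, tardiness 0
Shipment 2: 26→41, due 33, tardiness 8
Shipment 1: 41→43, due 35, tardiness 8
Sum = 0+0+0+8+8 = 16.
FIFO 38, SPT 20, EDD 16 → minimum 16.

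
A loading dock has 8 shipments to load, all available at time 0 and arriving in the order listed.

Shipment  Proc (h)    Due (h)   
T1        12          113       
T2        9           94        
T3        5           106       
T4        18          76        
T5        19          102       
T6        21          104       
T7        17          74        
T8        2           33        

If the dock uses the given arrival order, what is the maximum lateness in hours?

70

FIFO (arrival order): T1 T2 T3 T4 T5 T6 T7 T8.
T1: 0→12, due 113, lateness -101
T2: 12→21, due 94, lateness -73
T3: 21→26, due 106, lateness -80
T4: 26→44, due 76, lateness -32
T5: 44→63, due 102, lateness -39
T6: 63→84, due 104, lateness -20
T7: 84→101, due 74, lateness 27
T8: 101→103, due 33, lateness 70
Maximum = 70.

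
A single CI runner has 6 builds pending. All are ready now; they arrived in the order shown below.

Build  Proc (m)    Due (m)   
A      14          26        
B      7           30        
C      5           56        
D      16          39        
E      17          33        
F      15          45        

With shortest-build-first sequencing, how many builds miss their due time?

2

SPT (increasing processing time): C B A F D E.
C: 0→5, due 56, tardiness 0
B: 5→12, due 30, tardiness 0
A: 12→26, due 26, tardiness 0
F: 26→41, due 45, tardiness 0
D: 41→57, due 39, tardiness 18
E: 57→74, due 33, tardiness 41
Late builds: 2.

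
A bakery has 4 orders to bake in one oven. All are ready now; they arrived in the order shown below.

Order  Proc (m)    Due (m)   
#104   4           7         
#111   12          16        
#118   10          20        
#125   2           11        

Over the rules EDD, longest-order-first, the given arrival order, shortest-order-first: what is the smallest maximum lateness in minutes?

8

EDD (increasing due date): #104 #125 #111 #118.
#104: 0→4, due 7, lateness -3
#125: 4→6, due 11, lateness -5
#111: 6→18, due 16, lateness 2
#118: 18→28, due 20, lateness 8
Maximum = 8.
LPT (decreasing processing time): #111 #118 #104 #125.
#111: 0→12, due 16, lateness -4
#118: 12→22, due 20, lateness 2
#104: 22→26, due 7, lateness 19
#125: 26→28, due 11, lateness 17
Maximum = 19.
FIFO (arrival order): #104 #111 #118 #125.
#104: 0→4, due 7, lateness -3
#111: 4→16, due 16, lateness 0
#118: 16→26, due 20, lateness 6
#125: 26→28, due 11, lateness 17
Maximum = 17.
SPT (increasing processing time): #125 #104 #118 #111.
#125: 0→2, due 11, lateness -9
#104: 2→6, due 7, lateness -1
#118: 6→16, due 20, lateness -4
#111: 16→28, due 16, lateness 12
Maximum = 12.
EDD 8, LPT 19, FIFO 17, SPT 12 → minimum 8.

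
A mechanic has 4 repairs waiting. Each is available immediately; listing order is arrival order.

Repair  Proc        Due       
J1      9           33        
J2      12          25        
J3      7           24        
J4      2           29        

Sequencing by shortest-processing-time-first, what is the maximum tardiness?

SPT (increasing processing time): J4 J3 J1 J2.
J4: 0→2, due 29, tardiness 0
J3: 2→9, due 24, tardiness 0
J1: 9→18, due 33, tardiness 0
J2: 18→30, due 25, tardiness 5
Maximum = 5.

5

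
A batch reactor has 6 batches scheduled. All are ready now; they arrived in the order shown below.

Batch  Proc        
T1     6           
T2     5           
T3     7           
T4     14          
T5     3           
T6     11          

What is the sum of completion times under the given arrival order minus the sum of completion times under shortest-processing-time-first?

24

FIFO (arrival order): T1 T2 T3 T4 T5 T6.
T1: 0→6
T2: 6→11
T3: 11→18
T4: 18→32
T5: 32→35
T6: 35→46
Sum = 6+11+18+32+35+46 = 148.
SPT (increasing processing time): T5 T2 T1 T3 T6 T4.
T5: 0→3
T2: 3→8
T1: 8→14
T3: 14→21
T6: 21→32
T4: 32→46
Sum = 3+8+14+21+32+46 = 124.
Difference = 148 − 124 = 24.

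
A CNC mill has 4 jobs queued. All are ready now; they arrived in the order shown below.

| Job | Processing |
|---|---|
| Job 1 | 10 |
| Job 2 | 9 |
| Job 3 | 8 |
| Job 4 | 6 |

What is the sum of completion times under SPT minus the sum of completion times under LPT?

-13

SPT (increasing processing time): Job 4 Job 3 Job 2 Job 1.
Job 4: 0→6
Job 3: 6→14
Job 2: 14→23
Job 1: 23→33
Sum = 6+14+23+33 = 76.
LPT (decreasing processing time): Job 1 Job 2 Job 3 Job 4.
Job 1: 0→10
Job 2: 10→19
Job 3: 19→27
Job 4: 27→33
Sum = 10+19+27+33 = 89.
Difference = 76 − 89 = -13.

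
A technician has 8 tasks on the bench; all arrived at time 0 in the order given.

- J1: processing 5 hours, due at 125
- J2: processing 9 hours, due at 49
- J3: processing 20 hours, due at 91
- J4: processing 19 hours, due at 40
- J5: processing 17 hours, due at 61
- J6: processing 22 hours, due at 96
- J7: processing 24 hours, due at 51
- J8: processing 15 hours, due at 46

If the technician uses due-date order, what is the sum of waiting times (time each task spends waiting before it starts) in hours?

477

EDD (increasing due date): J4 J8 J2 J7 J5 J3 J6 J1.
J4: waits 0, runs 0→19
J8: waits 19, runs 19→34
J2: waits 34, runs 34→43
J7: waits 43, runs 43→67
J5: waits 67, runs 67→84
J3: waits 84, runs 84→104
J6: waits 104, runs 104→126
J1: waits 126, runs 126→131
Sum = 0+19+34+43+67+84+104+126 = 477.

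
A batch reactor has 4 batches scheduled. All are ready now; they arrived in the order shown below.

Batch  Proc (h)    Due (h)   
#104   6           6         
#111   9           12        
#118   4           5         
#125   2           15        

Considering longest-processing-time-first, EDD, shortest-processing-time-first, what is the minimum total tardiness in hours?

LPT (decreasing processing time): #111 #104 #118 #125.
#111: 0→9, due 12, tardiness 0
#104: 9→15, due 6, tardiness 9
#118: 15→19, due 5, tardiness 14
#125: 19→21, due 15, tardiness 6
Sum = 0+9+14+6 = 29.
EDD (increasing due date): #118 #104 #111 #125.
#118: 0→4, due 5, tardiness 0
#104: 4→10, due 6, tardiness 4
#111: 10→19, due 12, tardiness 7
#125: 19→21, due 15, tardiness 6
Sum = 0+4+7+6 = 17.
SPT (increasing processing time): #125 #118 #104 #111.
#125: 0→2, due 15, tardiness 0
#118: 2→6, due 5, tardiness 1
#104: 6→12, due 6, tardiness 6
#111: 12→21, due 12, tardiness 9
Sum = 0+1+6+9 = 16.
LPT 29, EDD 17, SPT 16 → minimum 16.

16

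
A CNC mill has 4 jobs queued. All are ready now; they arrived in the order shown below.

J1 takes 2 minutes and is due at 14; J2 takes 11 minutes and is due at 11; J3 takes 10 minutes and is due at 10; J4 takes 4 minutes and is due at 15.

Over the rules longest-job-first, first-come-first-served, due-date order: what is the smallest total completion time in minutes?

LPT (decreasing processing time): J2 J3 J4 J1.
J2: 0→11
J3: 11→21
J4: 21→25
J1: 25→27
Sum = 11+21+25+27 = 84.
FIFO (arrival order): J1 J2 J3 J4.
J1: 0→2
J2: 2→13
J3: 13→23
J4: 23→27
Sum = 2+13+23+27 = 65.
EDD (increasing due date): J3 J2 J1 J4.
J3: 0→10
J2: 10→21
J1: 21→23
J4: 23→27
Sum = 10+21+23+27 = 81.
LPT 84, FIFO 65, EDD 81 → minimum 65.

65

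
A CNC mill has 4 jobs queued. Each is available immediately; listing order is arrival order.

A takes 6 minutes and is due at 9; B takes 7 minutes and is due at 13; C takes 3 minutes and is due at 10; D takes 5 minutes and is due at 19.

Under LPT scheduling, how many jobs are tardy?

2

LPT (decreasing processing time): B A D C.
B: 0→7, due 13, tardiness 0
A: 7→13, due 9, tardiness 4
D: 13→18, due 19, tardiness 0
C: 18→21, due 10, tardiness 11
Late jobs: 2.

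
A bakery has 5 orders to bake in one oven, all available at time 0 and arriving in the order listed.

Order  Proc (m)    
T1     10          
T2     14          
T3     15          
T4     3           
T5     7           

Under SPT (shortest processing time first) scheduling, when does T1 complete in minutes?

20

SPT (increasing processing time): T4 T5 T1 T2 T3.
T4: 0→3
T5: 3→10
T1: 10→20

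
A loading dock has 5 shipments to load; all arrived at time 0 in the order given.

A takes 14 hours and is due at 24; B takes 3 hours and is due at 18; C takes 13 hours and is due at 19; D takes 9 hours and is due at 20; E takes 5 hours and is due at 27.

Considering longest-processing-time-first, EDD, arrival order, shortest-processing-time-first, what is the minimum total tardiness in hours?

LPT (decreasing processing time): A C D E B.
A: 0→14, due 24, tardiness 0
C: 14→27, due 19, tardiness 8
D: 27→36, due 20, tardiness 16
E: 36→41, due 27, tardiness 14
B: 41→44, due 18, tardiness 26
Sum = 0+8+16+14+26 = 64.
EDD (increasing due date): B C D A E.
B: 0→3, due 18, tardiness 0
C: 3→16, due 19, tardiness 0
D: 16→25, due 20, tardiness 5
A: 25→39, due 24, tardiness 15
E: 39→44, due 27, tardiness 17
Sum = 0+0+5+15+17 = 37.
FIFO (arrival order): A B C D E.
A: 0→14, due 24, tardiness 0
B: 14→17, due 18, tardiness 0
C: 17→30, due 19, tardiness 11
D: 30→39, due 20, tardiness 19
E: 39→44, due 27, tardiness 17
Sum = 0+0+11+19+17 = 47.
SPT (increasing processing time): B E D C A.
B: 0→3, due 18, tardiness 0
E: 3→8, due 27, tardiness 0
D: 8→17, due 20, tardiness 0
C: 17→30, due 19, tardiness 11
A: 30→44, due 24, tardiness 20
Sum = 0+0+0+11+20 = 31.
LPT 64, EDD 37, FIFO 47, SPT 31 → minimum 31.

31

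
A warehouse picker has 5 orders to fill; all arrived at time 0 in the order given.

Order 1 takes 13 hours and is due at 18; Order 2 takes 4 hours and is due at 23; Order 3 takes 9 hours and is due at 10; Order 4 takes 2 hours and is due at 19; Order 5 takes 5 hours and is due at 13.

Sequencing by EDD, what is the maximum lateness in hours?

EDD (increasing due date): Order 3 Order 5 Order 1 Order 4 Order 2.
Order 3: 0→9, due 10, lateness -1
Order 5: 9→14, due 13, lateness 1
Order 1: 14→27, due 18, lateness 9
Order 4: 27→29, due 19, lateness 10
Order 2: 29→33, due 23, lateness 10
Maximum = 10.

10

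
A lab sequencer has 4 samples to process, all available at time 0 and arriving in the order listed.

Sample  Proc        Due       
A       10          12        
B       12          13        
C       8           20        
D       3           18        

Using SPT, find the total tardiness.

SPT (increasing processing time): D C A B.
D: 0→3, due 18, tardiness 0
C: 3→11, due 20, tardiness 0
A: 11→21, due 12, tardiness 9
B: 21→33, due 13, tardiness 20
Sum = 0+0+9+20 = 29.

29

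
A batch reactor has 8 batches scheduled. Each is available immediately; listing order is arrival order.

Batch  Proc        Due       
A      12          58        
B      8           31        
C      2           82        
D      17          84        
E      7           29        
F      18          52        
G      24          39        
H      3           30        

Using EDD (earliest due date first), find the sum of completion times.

EDD (increasing due date): E H B G F A C D.
E: 0→7
H: 7→10
B: 10→18
G: 18→42
F: 42→60
A: 60→72
C: 72→74
D: 74→91
Sum = 7+10+18+42+60+72+74+91 = 374.

374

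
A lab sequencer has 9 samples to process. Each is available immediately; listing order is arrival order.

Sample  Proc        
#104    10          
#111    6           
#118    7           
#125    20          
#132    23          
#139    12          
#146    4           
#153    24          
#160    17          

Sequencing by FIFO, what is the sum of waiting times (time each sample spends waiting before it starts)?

424

FIFO (arrival order): #104 #111 #118 #125 #132 #139 #146 #153 #160.
#104: waits 0, runs 0→10
#111: waits 10, runs 10→16
#118: waits 16, runs 16→23
#125: waits 23, runs 23→43
#132: waits 43, runs 43→66
#139: waits 66, runs 66→78
#146: waits 78, runs 78→82
#153: waits 82, runs 82→106
#160: waits 106, runs 106→123
Sum = 0+10+16+23+43+66+78+82+106 = 424.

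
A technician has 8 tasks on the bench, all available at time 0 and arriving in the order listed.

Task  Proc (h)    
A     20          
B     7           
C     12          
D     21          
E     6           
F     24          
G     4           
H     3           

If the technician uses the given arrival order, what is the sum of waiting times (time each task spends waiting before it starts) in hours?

396

FIFO (arrival order): A B C D E F G H.
A: waits 0, runs 0→20
B: waits 20, runs 20→27
C: waits 27, runs 27→39
D: waits 39, runs 39→60
E: waits 60, runs 60→66
F: waits 66, runs 66→90
G: waits 90, runs 90→94
H: waits 94, runs 94→97
Sum = 0+20+27+39+60+66+90+94 = 396.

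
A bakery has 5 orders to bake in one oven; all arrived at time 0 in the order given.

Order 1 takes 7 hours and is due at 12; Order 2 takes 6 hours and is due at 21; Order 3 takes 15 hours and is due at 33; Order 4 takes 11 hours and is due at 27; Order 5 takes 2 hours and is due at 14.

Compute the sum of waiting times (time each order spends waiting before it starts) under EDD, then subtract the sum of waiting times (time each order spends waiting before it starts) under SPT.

EDD (increasing due date): Order 1 Order 5 Order 2 Order 4 Order 3.
Order 1: waits 0, runs 0→7
Order 5: waits 7, runs 7→9
Order 2: waits 9, runs 9→15
Order 4: waits 15, runs 15→26
Order 3: waits 26, runs 26→41
Sum = 0+7+9+15+26 = 57.
SPT (increasing processing time): Order 5 Order 2 Order 1 Order 4 Order 3.
Order 5: waits 0, runs 0→2
Order 2: waits 2, runs 2→8
Order 1: waits 8, runs 8→15
Order 4: waits 15, runs 15→26
Order 3: waits 26, runs 26→41
Sum = 0+2+8+15+26 = 51.
Difference = 57 − 51 = 6.

6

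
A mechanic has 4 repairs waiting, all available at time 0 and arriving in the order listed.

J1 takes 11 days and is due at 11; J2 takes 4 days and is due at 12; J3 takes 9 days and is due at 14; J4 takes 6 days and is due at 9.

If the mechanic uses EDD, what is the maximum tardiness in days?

EDD (increasing due date): J4 J1 J2 J3.
J4: 0→6, due 9, tardiness 0
J1: 6→17, due 11, tardiness 6
J2: 17→21, due 12, tardiness 9
J3: 21→30, due 14, tardiness 16
Maximum = 16.

16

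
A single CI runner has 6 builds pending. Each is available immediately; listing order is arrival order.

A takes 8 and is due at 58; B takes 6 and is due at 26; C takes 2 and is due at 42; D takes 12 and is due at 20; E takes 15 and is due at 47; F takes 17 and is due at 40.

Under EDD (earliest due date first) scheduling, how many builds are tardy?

EDD (increasing due date): D B F C E A.
D: 0→12, due 20, tardiness 0
B: 12→18, due 26, tardiness 0
F: 18→35, due 40, tardiness 0
C: 35→37, due 42, tardiness 0
E: 37→52, due 47, tardiness 5
A: 52→60, due 58, tardiness 2
Late builds: 2.

2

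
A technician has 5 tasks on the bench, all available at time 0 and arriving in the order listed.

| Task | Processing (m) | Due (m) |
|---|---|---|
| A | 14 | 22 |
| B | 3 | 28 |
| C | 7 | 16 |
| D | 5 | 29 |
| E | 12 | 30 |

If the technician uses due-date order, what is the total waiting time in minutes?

81

EDD (increasing due date): C A B D E.
C: waits 0, runs 0→7
A: waits 7, runs 7→21
B: waits 21, runs 21→24
D: waits 24, runs 24→29
E: waits 29, runs 29→41
Sum = 0+7+21+24+29 = 81.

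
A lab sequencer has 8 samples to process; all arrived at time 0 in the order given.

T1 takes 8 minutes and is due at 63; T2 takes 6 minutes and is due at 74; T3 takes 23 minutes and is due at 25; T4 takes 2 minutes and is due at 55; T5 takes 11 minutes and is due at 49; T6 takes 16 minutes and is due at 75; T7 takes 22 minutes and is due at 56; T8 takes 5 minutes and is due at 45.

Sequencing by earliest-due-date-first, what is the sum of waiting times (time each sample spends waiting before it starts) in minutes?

EDD (increasing due date): T3 T8 T5 T4 T7 T1 T2 T6.
T3: waits 0, runs 0→23
T8: waits 23, runs 23→28
T5: waits 28, runs 28→39
T4: waits 39, runs 39→41
T7: waits 41, runs 41→63
T1: waits 63, runs 63→71
T2: waits 71, runs 71→77
T6: waits 77, runs 77→93
Sum = 0+23+28+39+41+63+71+77 = 342.

342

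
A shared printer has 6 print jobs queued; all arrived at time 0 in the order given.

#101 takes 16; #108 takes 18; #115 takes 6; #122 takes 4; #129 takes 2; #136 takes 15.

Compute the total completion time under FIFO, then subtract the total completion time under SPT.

90

FIFO (arrival order): #101 #108 #115 #122 #129 #136.
#101: 0→16
#108: 16→34
#115: 34→40
#122: 40→44
#129: 44→46
#136: 46→61
Sum = 16+34+40+44+46+61 = 241.
SPT (increasing processing time): #129 #122 #115 #136 #101 #108.
#129: 0→2
#122: 2→6
#115: 6→12
#136: 12→27
#101: 27→43
#108: 43→61
Sum = 2+6+12+27+43+61 = 151.
Difference = 241 − 151 = 90.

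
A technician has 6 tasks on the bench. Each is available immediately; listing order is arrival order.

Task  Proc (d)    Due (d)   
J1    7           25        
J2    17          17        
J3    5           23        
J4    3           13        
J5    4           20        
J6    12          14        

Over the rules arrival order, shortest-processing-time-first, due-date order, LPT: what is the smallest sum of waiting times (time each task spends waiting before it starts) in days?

FIFO (arrival order): J1 J2 J3 J4 J5 J6.
J1: waits 0, runs 0→7
J2: waits 7, runs 7→24
J3: waits 24, runs 24→29
J4: waits 29, runs 29→32
J5: waits 32, runs 32→36
J6: waits 36, runs 36→48
Sum = 0+7+24+29+32+36 = 128.
SPT (increasing processing time): J4 J5 J3 J1 J6 J2.
J4: waits 0, runs 0→3
J5: waits 3, runs 3→7
J3: waits 7, runs 7→12
J1: waits 12, runs 12→19
J6: waits 19, runs 19→31
J2: waits 31, runs 31→48
Sum = 0+3+7+12+19+31 = 72.
EDD (increasing due date): J4 J6 J2 J5 J3 J1.
J4: waits 0, runs 0→3
J6: waits 3, runs 3→15
J2: waits 15, runs 15→32
J5: waits 32, runs 32→36
J3: waits 36, runs 36→41
J1: waits 41, runs 41→48
Sum = 0+3+15+32+36+41 = 127.
LPT (decreasing processing time): J2 J6 J1 J3 J5 J4.
J2: waits 0, runs 0→17
J6: waits 17, runs 17→29
J1: waits 29, runs 29→36
J3: waits 36, runs 36→41
J5: waits 41, runs 41→45
J4: waits 45, runs 45→48
Sum = 0+17+29+36+41+45 = 168.
FIFO 128, SPT 72, EDD 127, LPT 168 → minimum 72.

72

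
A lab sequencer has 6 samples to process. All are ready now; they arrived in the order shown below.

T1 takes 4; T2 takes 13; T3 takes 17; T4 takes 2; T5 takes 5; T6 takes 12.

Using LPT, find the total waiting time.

187

LPT (decreasing processing time): T3 T2 T6 T5 T1 T4.
T3: waits 0, runs 0→17
T2: waits 17, runs 17→30
T6: waits 30, runs 30→42
T5: waits 42, runs 42→47
T1: waits 47, runs 47→51
T4: waits 51, runs 51→53
Sum = 0+17+30+42+47+51 = 187.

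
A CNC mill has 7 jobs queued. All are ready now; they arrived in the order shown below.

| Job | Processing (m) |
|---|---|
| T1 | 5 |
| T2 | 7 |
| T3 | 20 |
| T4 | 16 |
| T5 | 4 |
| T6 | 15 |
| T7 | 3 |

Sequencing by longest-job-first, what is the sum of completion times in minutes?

365

LPT (decreasing processing time): T3 T4 T6 T2 T1 T5 T7.
T3: 0→20
T4: 20→36
T6: 36→51
T2: 51→58
T1: 58→63
T5: 63→67
T7: 67→70
Sum = 20+36+51+58+63+67+70 = 365.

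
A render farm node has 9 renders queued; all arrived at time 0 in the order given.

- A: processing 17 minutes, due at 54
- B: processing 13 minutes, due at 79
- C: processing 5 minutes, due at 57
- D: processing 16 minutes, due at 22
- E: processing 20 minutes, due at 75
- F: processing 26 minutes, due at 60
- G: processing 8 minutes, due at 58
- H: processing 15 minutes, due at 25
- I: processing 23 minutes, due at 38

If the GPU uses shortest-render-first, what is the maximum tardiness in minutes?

83

SPT (increasing processing time): C G B H D A E I F.
C: 0→5, due 57, tardiness 0
G: 5→13, due 58, tardiness 0
B: 13→26, due 79, tardiness 0
H: 26→41, due 25, tardiness 16
D: 41→57, due 22, tardiness 35
A: 57→74, due 54, tardiness 20
E: 74→94, due 75, tardiness 19
I: 94→117, due 38, tardiness 79
F: 117→143, due 60, tardiness 83
Maximum = 83.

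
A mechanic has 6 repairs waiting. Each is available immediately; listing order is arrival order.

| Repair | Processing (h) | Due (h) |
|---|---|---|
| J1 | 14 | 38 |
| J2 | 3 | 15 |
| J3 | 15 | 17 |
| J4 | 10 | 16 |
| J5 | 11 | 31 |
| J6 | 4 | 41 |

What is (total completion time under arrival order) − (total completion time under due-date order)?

FIFO (arrival order): J1 J2 J3 J4 J5 J6.
J1: 0→14
J2: 14→17
J3: 17→32
J4: 32→42
J5: 42→53
J6: 53→57
Sum = 14+17+32+42+53+57 = 215.
EDD (increasing due date): J2 J4 J3 J5 J1 J6.
J2: 0→3
J4: 3→13
J3: 13→28
J5: 28→39
J1: 39→53
J6: 53→57
Sum = 3+13+28+39+53+57 = 193.
Difference = 215 − 193 = 22.

22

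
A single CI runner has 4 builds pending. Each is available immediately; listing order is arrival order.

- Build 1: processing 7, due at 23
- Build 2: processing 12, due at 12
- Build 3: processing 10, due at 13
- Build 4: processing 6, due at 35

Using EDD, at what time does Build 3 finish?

EDD (increasing due date): Build 2 Build 3 Build 1 Build 4.
Build 2: 0→12
Build 3: 12→22

22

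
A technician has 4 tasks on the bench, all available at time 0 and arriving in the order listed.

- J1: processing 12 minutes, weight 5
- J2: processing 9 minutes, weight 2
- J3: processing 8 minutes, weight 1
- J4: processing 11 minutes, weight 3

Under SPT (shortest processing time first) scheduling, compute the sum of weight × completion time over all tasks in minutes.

SPT (increasing processing time): J3 J2 J4 J1.
J3: finishes 8, weight 1, w·C = 8
J2: finishes 17, weight 2, w·C = 34
J4: finishes 28, weight 3, w·C = 84
J1: finishes 40, weight 5, w·C = 200
Sum = 8+34+84+200 = 326.

326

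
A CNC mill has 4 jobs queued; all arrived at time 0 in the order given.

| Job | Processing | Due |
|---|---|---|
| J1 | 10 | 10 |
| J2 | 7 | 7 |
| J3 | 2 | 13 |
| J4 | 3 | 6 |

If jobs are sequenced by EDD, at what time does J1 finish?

EDD (increasing due date): J4 J2 J1 J3.
J4: 0→3
J2: 3→10
J1: 10→20

20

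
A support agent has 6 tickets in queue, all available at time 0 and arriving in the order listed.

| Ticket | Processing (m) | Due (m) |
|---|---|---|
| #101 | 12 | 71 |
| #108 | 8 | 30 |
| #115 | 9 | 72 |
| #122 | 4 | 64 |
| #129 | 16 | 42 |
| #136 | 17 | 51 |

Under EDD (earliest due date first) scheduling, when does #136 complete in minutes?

41

EDD (increasing due date): #108 #129 #136 #122 #101 #115.
#108: 0→8
#129: 8→24
#136: 24→41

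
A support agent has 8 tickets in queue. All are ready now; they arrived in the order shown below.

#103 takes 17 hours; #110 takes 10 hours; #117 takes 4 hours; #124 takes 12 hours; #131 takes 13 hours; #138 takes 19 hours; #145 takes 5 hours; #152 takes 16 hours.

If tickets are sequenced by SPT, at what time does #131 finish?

44

SPT (increasing processing time): #117 #145 #110 #124 #131 #152 #103 #138.
#117: 0→4
#145: 4→9
#110: 9→19
#124: 19→31
#131: 31→44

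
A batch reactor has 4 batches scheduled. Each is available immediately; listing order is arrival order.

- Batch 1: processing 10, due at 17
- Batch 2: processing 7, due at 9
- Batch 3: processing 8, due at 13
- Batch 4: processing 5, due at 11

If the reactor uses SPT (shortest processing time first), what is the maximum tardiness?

13

SPT (increasing processing time): Batch 4 Batch 2 Batch 3 Batch 1.
Batch 4: 0→5, due 11, tardiness 0
Batch 2: 5→12, due 9, tardiness 3
Batch 3: 12→20, due 13, tardiness 7
Batch 1: 20→30, due 17, tardiness 13
Maximum = 13.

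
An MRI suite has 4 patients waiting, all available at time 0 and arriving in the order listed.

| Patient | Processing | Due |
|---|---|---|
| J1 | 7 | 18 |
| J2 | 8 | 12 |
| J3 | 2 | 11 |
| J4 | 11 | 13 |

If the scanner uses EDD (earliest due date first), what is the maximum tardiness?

10

EDD (increasing due date): J3 J2 J4 J1.
J3: 0→2, due 11, tardiness 0
J2: 2→10, due 12, tardiness 0
J4: 10→21, due 13, tardiness 8
J1: 21→28, due 18, tardiness 10
Maximum = 10.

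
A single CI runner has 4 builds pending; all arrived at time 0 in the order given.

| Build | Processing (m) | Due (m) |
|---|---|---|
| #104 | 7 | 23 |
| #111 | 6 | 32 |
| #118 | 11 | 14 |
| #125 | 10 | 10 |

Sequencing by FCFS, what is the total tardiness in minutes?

34

FIFO (arrival order): #104 #111 #118 #125.
#104: 0→7, due 23, tardiness 0
#111: 7→13, due 32, tardiness 0
#118: 13→24, due 14, tardiness 10
#125: 24→34, due 10, tardiness 24
Sum = 0+0+10+24 = 34.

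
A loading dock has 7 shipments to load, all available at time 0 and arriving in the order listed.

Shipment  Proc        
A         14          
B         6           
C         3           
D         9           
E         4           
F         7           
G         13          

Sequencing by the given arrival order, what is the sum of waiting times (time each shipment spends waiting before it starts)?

FIFO (arrival order): A B C D E F G.
A: waits 0, runs 0→14
B: waits 14, runs 14→20
C: waits 20, runs 20→23
D: waits 23, runs 23→32
E: waits 32, runs 32→36
F: waits 36, runs 36→43
G: waits 43, runs 43→56
Sum = 0+14+20+23+32+36+43 = 168.

168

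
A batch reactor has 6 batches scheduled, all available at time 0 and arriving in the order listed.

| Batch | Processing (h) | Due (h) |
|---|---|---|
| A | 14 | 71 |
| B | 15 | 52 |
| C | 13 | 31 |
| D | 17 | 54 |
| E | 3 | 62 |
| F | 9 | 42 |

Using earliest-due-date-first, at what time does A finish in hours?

71

EDD (increasing due date): C F B D E A.
C: 0→13
F: 13→22
B: 22→37
D: 37→54
E: 54→57
A: 57→71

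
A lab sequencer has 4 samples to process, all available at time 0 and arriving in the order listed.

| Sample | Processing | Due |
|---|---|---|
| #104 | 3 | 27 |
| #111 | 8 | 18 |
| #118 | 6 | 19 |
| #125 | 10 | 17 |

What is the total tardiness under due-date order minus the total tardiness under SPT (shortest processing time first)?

EDD (increasing due date): #125 #111 #118 #104.
#125: 0→10, due 17, tardiness 0
#111: 10→18, due 18, tardiness 0
#118: 18→24, due 19, tardiness 5
#104: 24→27, due 27, tardiness 0
Sum = 0+0+5+0 = 5.
SPT (increasing processing time): #104 #118 #111 #125.
#104: 0→3, due 27, tardiness 0
#118: 3→9, due 19, tardiness 0
#111: 9→17, due 18, tardiness 0
#125: 17→27, due 17, tardiness 10
Sum = 0+0+0+10 = 10.
Difference = 5 − 10 = -5.

-5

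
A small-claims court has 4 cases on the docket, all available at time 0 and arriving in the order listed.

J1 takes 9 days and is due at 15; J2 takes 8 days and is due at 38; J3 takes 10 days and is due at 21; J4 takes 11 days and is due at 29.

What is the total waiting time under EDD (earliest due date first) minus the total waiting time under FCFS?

5

EDD (increasing due date): J1 J3 J4 J2.
J1: waits 0, runs 0→9
J3: waits 9, runs 9→19
J4: waits 19, runs 19→30
J2: waits 30, runs 30→38
Sum = 0+9+19+30 = 58.
FIFO (arrival order): J1 J2 J3 J4.
J1: waits 0, runs 0→9
J2: waits 9, runs 9→17
J3: waits 17, runs 17→27
J4: waits 27, runs 27→38
Sum = 0+9+17+27 = 53.
Difference = 58 − 53 = 5.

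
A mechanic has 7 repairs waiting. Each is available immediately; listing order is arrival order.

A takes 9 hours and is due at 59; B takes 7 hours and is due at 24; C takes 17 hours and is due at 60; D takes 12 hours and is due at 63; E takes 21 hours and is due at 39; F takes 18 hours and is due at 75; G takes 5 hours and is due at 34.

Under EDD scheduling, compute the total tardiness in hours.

22

EDD (increasing due date): B G E A C D F.
B: 0→7, due 24, tardiness 0
G: 7→12, due 34, tardiness 0
E: 12→33, due 39, tardiness 0
A: 33→42, due 59, tardiness 0
C: 42→59, due 60, tardiness 0
D: 59→71, due 63, tardiness 8
F: 71→89, due 75, tardiness 14
Sum = 0+0+0+0+0+8+14 = 22.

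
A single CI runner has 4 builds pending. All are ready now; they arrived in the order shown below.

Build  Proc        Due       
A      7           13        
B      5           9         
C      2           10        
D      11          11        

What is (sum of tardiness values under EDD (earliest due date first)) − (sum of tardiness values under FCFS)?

-2

EDD (increasing due date): B C D A.
B: 0→5, due 9, tardiness 0
C: 5→7, due 10, tardiness 0
D: 7→18, due 11, tardiness 7
A: 18→25, due 13, tardiness 12
Sum = 0+0+7+12 = 19.
FIFO (arrival order): A B C D.
A: 0→7, due 13, tardiness 0
B: 7→12, due 9, tardiness 3
C: 12→14, due 10, tardiness 4
D: 14→25, due 11, tardiness 14
Sum = 0+3+4+14 = 21.
Difference = 19 − 21 = -2.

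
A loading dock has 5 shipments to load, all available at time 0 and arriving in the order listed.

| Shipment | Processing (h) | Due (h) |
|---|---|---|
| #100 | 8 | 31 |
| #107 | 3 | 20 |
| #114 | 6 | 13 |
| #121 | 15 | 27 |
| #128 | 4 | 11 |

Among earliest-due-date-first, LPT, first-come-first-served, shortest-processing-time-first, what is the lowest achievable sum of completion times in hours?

80

EDD (increasing due date): #128 #114 #107 #121 #100.
#128: 0→4
#114: 4→10
#107: 10→13
#121: 13→28
#100: 28→36
Sum = 4+10+13+28+36 = 91.
LPT (decreasing processing time): #121 #100 #114 #128 #107.
#121: 0→15
#100: 15→23
#114: 23→29
#128: 29→33
#107: 33→36
Sum = 15+23+29+33+36 = 136.
FIFO (arrival order): #100 #107 #114 #121 #128.
#100: 0→8
#107: 8→11
#114: 11→17
#121: 17→32
#128: 32→36
Sum = 8+11+17+32+36 = 104.
SPT (increasing processing time): #107 #128 #114 #100 #121.
#107: 0→3
#128: 3→7
#114: 7→13
#100: 13→21
#121: 21→36
Sum = 3+7+13+21+36 = 80.
EDD 91, LPT 136, FIFO 104, SPT 80 → minimum 80.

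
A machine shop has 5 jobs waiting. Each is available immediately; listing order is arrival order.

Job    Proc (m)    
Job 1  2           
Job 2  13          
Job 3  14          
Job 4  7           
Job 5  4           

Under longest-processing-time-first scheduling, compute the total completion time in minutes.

LPT (decreasing processing time): Job 3 Job 2 Job 4 Job 5 Job 1.
Job 3: 0→14
Job 2: 14→27
Job 4: 27→34
Job 5: 34→38
Job 1: 38→40
Sum = 14+27+34+38+40 = 153.

153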